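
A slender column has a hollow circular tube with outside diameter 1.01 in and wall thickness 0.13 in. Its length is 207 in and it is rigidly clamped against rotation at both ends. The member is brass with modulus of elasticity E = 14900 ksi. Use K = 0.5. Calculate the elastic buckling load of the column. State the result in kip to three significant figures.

Inner diameter d_i = 1.01 − 2×0.13 = 0.7500 in
I = π(d_o⁴ − d_i⁴)/64 = π(1.01⁴ − 0.7500⁴)/64 = 3.555×10^-2 in⁴
Effective length L_e = K·L = 0.5 × 207 = 103.5 in
P_cr = π²EI / L_e² = π² × 14900×10³ × 3.555×10^-2 / 103.5² = 488.0 lb

P_cr ≈ 0.488 kip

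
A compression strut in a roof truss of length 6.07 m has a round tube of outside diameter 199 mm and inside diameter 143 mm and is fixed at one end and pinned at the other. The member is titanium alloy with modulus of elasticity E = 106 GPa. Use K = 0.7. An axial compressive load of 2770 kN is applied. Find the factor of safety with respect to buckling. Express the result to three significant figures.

d_o = 199 mm, d_i = 143 mm
I = π(d_o⁴ − d_i⁴)/64 = π(199⁴ − 143.0⁴)/64 = 5.645×10^7 mm⁴
I = 5.645×10^7 mm⁴ = 5.645×10^-5 m⁴
Effective length L_e = K·L = 0.7 × 6.07 = 4.249 m
P_cr = π²EI / L_e² = π² × 106×10⁹ × 5.645×10^-5 / 4.249² = 3.271×10^6 N
Factor of safety n = P_cr / P = 3271.4 / 2770 = 1.18

n ≈ 1.18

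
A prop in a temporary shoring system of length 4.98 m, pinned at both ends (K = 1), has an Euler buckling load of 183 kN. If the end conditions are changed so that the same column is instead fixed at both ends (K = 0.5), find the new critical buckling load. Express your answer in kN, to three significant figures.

P_cr ∝ 1/K², so P_cr,new = P_cr,old × (K_old/K_new)² = 183 × (1/0.5)²
= 183 × 4.000 = 732 kN

P_cr ≈ 732 kN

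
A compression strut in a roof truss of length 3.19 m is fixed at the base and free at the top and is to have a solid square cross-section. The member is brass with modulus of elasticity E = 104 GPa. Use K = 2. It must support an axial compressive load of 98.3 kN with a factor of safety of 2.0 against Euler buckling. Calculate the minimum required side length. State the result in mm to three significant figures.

Required P_cr = n·P = 2.0 × 98.3 = 196.6 kN
L_e = K·L = 2 × 3.19 = 6.380 m
Required I = P_cr·L_e²/(π²E) = 1.966×10^5 × 6.380² / (π² × 1.04×10^11) = 7.796×10^-6 m⁴
I_req = 7.796×10^6 mm⁴
Solid square: I = a⁴/12  ⇒  a = (12I)^(1/4) = (12×7.796×10^6)^(1/4) = 98.3 mm

a ≈ 98.3 mm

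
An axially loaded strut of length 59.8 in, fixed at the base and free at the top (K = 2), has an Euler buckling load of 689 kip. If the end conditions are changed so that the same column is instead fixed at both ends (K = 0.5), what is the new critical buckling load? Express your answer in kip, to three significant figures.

P_cr ∝ 1/K², so P_cr,new = P_cr,old × (K_old/K_new)² = 689 × (2/0.5)²
= 689 × 16.00 = 11000 kip

P_cr ≈ 11000 kip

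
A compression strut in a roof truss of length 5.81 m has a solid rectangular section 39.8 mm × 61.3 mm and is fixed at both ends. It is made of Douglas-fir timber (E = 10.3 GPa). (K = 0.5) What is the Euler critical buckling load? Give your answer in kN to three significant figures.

P_cr ≈ 3.88 kN

Buckling occurs about the weak axis: I_min = h·b³/12 with b = 39.8 mm (the shorter side).
I_min = 61.3×39.8³/12 = 3.221×10^5 mm⁴
I = 3.221×10^5 mm⁴ = 3.221×10^-7 m⁴
Effective length L_e = K·L = 0.5 × 5.81 = 2.905 m
P_cr = π²EI / L_e² = π² × 10.3×10⁹ × 3.221×10^-7 / 2.905² = 3.879×10^3 N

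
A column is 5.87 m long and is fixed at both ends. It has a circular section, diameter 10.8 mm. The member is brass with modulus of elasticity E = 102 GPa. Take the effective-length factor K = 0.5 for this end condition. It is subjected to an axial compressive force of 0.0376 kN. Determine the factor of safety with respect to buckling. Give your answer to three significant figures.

n ≈ 2.08

I = πd⁴/64 = π×10.8⁴/64 = 667.8 mm⁴
I = 667.8 mm⁴ = 6.678×10^-10 m⁴
Effective length L_e = K·L = 0.5 × 5.87 = 2.935 m
P_cr = π²EI / L_e² = π² × 102×10⁹ × 6.678×10^-10 / 2.935² = 78.05 N
Factor of safety n = P_cr / P = 0.078046 / 0.0376 = 2.08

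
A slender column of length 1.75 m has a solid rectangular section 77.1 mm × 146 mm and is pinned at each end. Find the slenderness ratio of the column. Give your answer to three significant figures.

λ ≈ 78.6

For a rectangle r_min = b/√12 = 77.1/√12 = 22.26 mm
L_e = K·L = 1 × 1.75 m = 1.750 m = 1750.0 mm
λ = L_e / r_min = 1750.0 / 22.26 = 78.6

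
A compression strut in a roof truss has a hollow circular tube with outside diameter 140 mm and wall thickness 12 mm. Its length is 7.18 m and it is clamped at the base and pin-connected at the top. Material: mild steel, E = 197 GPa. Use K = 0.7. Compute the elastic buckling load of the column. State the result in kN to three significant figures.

Inner diameter d_i = 140 − 2×12 = 116.0 mm
I = π(d_o⁴ − d_i⁴)/64 = π(140⁴ − 116.0⁴)/64 = 9.969×10^6 mm⁴
I = 9.969×10^6 mm⁴ = 9.969×10^-6 m⁴
Effective length L_e = K·L = 0.7 × 7.18 = 5.026 m
P_cr = π²EI / L_e² = π² × 197×10⁹ × 9.969×10^-6 / 5.026² = 7.673×10^5 N

P_cr ≈ 767 kN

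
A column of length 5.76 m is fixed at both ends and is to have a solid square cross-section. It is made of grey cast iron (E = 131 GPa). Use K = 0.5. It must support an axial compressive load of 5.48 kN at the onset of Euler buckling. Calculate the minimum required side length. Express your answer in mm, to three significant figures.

L_e = K·L = 0.5 × 5.76 = 2.880 m
Required I = P_cr·L_e²/(π²E) = 5.480×10^3 × 2.880² / (π² × 1.31×10^11) = 3.516×10^-8 m⁴
I_req = 3.516×10^4 mm⁴
Solid square: I = a⁴/12  ⇒  a = (12I)^(1/4) = (12×3.516×10^4)^(1/4) = 25.5 mm

a ≈ 25.5 mm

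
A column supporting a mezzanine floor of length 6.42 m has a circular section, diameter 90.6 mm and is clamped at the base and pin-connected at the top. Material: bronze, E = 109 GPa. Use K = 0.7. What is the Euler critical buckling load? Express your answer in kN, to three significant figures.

I = πd⁴/64 = π×90.6⁴/64 = 3.307×10^6 mm⁴
I = 3.307×10^6 mm⁴ = 3.307×10^-6 m⁴
Effective length L_e = K·L = 0.7 × 6.42 = 4.494 m
P_cr = π²EI / L_e² = π² × 109×10⁹ × 3.307×10^-6 / 4.494² = 1.762×10^5 N

P_cr ≈ 176 kN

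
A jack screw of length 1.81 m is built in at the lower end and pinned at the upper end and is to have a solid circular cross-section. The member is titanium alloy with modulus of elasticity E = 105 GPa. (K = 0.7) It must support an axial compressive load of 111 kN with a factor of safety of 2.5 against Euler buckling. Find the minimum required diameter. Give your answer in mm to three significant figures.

Required P_cr = n·P = 2.5 × 111 = 277.5 kN
L_e = K·L = 0.7 × 1.81 = 1.267 m
Required I = P_cr·L_e²/(π²E) = 2.775×10^5 × 1.267² / (π² × 1.05×10^11) = 4.299×10^-7 m⁴
I_req = 4.299×10^5 mm⁴
Solid circle: I = πd⁴/64  ⇒  d = (64I/π)^(1/4) = (64×4.299×10^5/π)^(1/4) = 54.4 mm

d ≈ 54.4 mm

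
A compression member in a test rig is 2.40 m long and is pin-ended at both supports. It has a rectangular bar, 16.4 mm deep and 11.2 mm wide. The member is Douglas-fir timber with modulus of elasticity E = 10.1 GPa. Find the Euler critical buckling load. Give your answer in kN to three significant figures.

P_cr ≈ 0.0332 kN

Buckling occurs about the weak axis: I_min = h·b³/12 with b = 11.2 mm (the shorter side).
I_min = 16.4×11.2³/12 = 1.920×10^3 mm⁴
I = 1.920×10^3 mm⁴ = 1.920×10^-9 m⁴
Effective length L_e = K·L = 1 × 2.40 = 2.400 m
P_cr = π²EI / L_e² = π² × 10.1×10⁹ × 1.920×10^-9 / 2.400² = 33.23 N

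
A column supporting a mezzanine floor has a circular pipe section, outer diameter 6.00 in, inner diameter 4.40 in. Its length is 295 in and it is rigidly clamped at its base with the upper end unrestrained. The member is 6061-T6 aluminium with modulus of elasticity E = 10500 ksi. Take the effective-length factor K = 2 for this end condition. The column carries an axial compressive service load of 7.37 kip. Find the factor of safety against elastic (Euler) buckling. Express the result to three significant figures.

n ≈ 1.83

d_o = 6.00 in, d_i = 4.40 in
I = π(d_o⁴ − d_i⁴)/64 = π(6.00⁴ − 4.400⁴)/64 = 45.22 in⁴
Effective length L_e = K·L = 2 × 295 = 590.0 in
P_cr = π²EI / L_e² = π² × 10500×10³ × 45.22 / 590.0² = 1.346×10^4 lb
Factor of safety n = P_cr / P = 13.462 / 7.37 = 1.83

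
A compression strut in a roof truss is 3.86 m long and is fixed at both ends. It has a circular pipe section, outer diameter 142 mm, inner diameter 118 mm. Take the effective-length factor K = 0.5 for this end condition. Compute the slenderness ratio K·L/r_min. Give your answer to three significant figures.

λ ≈ 41.8

d_o = 142 mm, d_i = 118 mm
I = π(d_o⁴ − d_i⁴)/64 = π(142⁴ − 118.0⁴)/64 = 1.044×10^7 mm⁴
A = 4.901×10^3 mm²;  r_min = √(I/A) = √(1.044×10^7/4.901×10^3) = 46.16 mm
L_e = K·L = 0.5 × 3.86 m = 1.930 m = 1930.0 mm
λ = L_e / r_min = 1930.0 / 46.16 = 41.8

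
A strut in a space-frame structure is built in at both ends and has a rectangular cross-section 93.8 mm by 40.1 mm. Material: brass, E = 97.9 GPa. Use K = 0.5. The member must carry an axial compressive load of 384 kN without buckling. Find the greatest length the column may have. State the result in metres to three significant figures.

Buckling occurs about the weak axis: I_min = h·b³/12 with b = 40.1 mm (the shorter side).
I_min = 93.8×40.1³/12 = 5.040×10^5 mm⁴
I = 5.040×10^-7 m⁴
At the buckling limit P_cr = P = 3.840×10^5 N
From P_cr = π²EI/(K·L)²:  L = (1/K)·√(π²EI/P_cr) = (1/0.5)·√(π²×9.79×10^10×5.040×10^-7/3.840×10^5)
L = 2.25 m

L_max ≈ 2.25 m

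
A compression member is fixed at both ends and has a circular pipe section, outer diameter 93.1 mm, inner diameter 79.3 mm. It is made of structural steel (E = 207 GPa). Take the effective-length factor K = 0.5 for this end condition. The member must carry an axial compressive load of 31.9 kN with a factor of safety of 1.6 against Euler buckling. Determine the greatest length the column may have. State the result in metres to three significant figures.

L_max ≈ 16.7 m

d_o = 93.1 mm, d_i = 79.3 mm
I = π(d_o⁴ − d_i⁴)/64 = π(93.1⁴ − 79.30⁴)/64 = 1.747×10^6 mm⁴
I = 1.747×10^-6 m⁴
Required critical load P_cr = n·P = 1.6 × 31.9 = 51.04 kN = 5.104×10^4 N
From P_cr = π²EI/(K·L)²:  L = (1/K)·√(π²EI/P_cr) = (1/0.5)·√(π²×2.07×10^11×1.747×10^-6/5.104×10^4)
L = 16.7 m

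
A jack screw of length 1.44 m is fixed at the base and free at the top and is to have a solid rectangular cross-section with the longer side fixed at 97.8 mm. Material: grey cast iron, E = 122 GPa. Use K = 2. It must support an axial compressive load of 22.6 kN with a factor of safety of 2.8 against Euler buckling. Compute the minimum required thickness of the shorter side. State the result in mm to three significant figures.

Required P_cr = n·P = 2.8 × 22.6 = 63.28 kN
L_e = K·L = 2 × 1.44 = 2.880 m
Required I = P_cr·L_e²/(π²E) = 6.328×10^4 × 2.880² / (π² × 1.22×10^11) = 4.359×10^-7 m⁴
I_req = 4.359×10^5 mm⁴
Rectangle, weak axis: I_min = h·b³/12 with h = 97.8 mm fixed  ⇒  b = (12I/h)^(1/3) = 37.7 mm

b ≈ 37.7 mm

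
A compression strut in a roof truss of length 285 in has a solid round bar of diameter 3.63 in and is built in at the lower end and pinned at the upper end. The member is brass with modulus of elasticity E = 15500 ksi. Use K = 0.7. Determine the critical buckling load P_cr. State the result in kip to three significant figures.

I = πd⁴/64 = π×3.63⁴/64 = 8.523 in⁴
Effective length L_e = K·L = 0.7 × 285 = 199.5 in
P_cr = π²EI / L_e² = π² × 15500×10³ × 8.523 / 199.5² = 3.276×10^4 lb

P_cr ≈ 32.8 kip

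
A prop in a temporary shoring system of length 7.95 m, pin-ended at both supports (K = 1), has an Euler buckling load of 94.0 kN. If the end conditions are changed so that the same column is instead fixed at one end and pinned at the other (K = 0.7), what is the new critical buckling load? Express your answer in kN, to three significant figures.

P_cr ≈ 192 kN

P_cr ∝ 1/K², so P_cr,new = P_cr,old × (K_old/K_new)² = 94.0 × (1/0.7)²
= 94.0 × 2.041 = 192 kN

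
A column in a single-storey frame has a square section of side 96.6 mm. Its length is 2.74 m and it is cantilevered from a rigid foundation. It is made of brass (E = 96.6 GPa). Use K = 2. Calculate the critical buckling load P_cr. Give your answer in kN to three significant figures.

P_cr ≈ 230 kN

I = a⁴/12 = 96.6⁴/12 = 7.257×10^6 mm⁴
I = 7.257×10^6 mm⁴ = 7.257×10^-6 m⁴
Effective length L_e = K·L = 2 × 2.74 = 5.480 m
P_cr = π²EI / L_e² = π² × 96.6×10⁹ × 7.257×10^-6 / 5.480² = 2.304×10^5 N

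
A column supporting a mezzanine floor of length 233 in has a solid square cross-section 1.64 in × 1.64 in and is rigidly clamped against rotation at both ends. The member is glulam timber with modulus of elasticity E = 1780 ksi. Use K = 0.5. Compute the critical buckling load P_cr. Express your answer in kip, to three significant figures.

P_cr ≈ 0.780 kip

I = a⁴/12 = 1.64⁴/12 = 0.6028 in⁴
Effective length L_e = K·L = 0.5 × 233 = 116.5 in
P_cr = π²EI / L_e² = π² × 1780×10³ × 0.6028 / 116.5² = 780.3 lb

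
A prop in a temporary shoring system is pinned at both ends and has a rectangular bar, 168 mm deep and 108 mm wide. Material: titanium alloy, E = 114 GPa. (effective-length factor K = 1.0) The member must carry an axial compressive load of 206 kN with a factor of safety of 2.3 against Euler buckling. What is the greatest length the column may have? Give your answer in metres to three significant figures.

L_max ≈ 6.47 m

Buckling occurs about the weak axis: I_min = h·b³/12 with b = 108 mm (the shorter side).
I_min = 168×108³/12 = 1.764×10^7 mm⁴
I = 1.764×10^-5 m⁴
Required critical load P_cr = n·P = 2.3 × 206 = 473.8 kN = 4.738×10^5 N
From P_cr = π²EI/(K·L)²:  L = (1/K)·√(π²EI/P_cr) = (1/1)·√(π²×1.14×10^11×1.764×10^-5/4.738×10^5)
L = 6.47 m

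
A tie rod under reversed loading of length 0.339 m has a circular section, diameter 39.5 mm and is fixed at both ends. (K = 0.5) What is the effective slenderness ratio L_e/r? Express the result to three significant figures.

For a solid circle r = d/4 = 39.5/4 = 9.875 mm
L_e = K·L = 0.5 × 0.339 m = 0.1695 m = 169.50 mm
λ = L_e / r_min = 169.50 / 9.875 = 17.2

λ ≈ 17.2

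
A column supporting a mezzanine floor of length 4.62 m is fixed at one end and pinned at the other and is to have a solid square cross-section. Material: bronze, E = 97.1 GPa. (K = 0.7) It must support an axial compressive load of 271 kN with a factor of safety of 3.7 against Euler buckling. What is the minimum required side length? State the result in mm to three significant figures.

Required P_cr = n·P = 3.7 × 271 = 1003 kN
L_e = K·L = 0.7 × 4.62 = 3.234 m
Required I = P_cr·L_e²/(π²E) = 1.003×10^6 × 3.234² / (π² × 9.71×10^10) = 1.094×10^-5 m⁴
I_req = 1.094×10^7 mm⁴
Solid square: I = a⁴/12  ⇒  a = (12I)^(1/4) = (12×1.094×10^7)^(1/4) = 107 mm

a ≈ 107 mm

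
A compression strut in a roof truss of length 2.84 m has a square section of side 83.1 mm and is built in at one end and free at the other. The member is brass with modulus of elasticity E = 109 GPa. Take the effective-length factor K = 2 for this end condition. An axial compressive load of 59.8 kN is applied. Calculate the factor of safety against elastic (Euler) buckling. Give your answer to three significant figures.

I = a⁴/12 = 83.1⁴/12 = 3.974×10^6 mm⁴
I = 3.974×10^6 mm⁴ = 3.974×10^-6 m⁴
Effective length L_e = K·L = 2 × 2.84 = 5.680 m
P_cr = π²EI / L_e² = π² × 109×10⁹ × 3.974×10^-6 / 5.680² = 1.325×10^5 N
Factor of safety n = P_cr / P = 132.51 / 59.8 = 2.22

n ≈ 2.22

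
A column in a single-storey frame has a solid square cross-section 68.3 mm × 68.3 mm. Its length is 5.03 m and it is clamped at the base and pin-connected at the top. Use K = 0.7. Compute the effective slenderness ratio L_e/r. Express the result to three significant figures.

For a square r = a/√12 = 68.3/√12 = 19.72 mm
L_e = K·L = 0.7 × 5.03 m = 3.521 m = 3521.0 mm
λ = L_e / r_min = 3521.0 / 19.72 = 179

λ ≈ 179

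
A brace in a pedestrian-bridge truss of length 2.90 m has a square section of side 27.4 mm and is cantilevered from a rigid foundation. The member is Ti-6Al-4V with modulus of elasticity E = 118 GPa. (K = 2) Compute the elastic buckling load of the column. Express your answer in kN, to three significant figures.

I = a⁴/12 = 27.4⁴/12 = 4.697×10^4 mm⁴
I = 4.697×10^4 mm⁴ = 4.697×10^-8 m⁴
Effective length L_e = K·L = 2 × 2.90 = 5.800 m
P_cr = π²EI / L_e² = π² × 118×10⁹ × 4.697×10^-8 / 5.800² = 1.626×10^3 N

P_cr ≈ 1.63 kN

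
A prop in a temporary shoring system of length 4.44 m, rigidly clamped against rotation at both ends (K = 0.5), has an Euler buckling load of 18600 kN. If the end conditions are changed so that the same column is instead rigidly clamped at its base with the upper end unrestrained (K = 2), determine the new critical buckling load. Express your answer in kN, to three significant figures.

P_cr ≈ 1160 kN

P_cr ∝ 1/K², so P_cr,new = P_cr,old × (K_old/K_new)² = 18600 × (0.5/2)²
= 18600 × 0.06250 = 1160 kN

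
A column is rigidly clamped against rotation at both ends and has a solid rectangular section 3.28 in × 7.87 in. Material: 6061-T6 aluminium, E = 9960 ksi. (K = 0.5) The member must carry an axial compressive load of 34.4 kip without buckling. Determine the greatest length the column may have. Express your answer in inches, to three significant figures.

L_max ≈ 514 in

Buckling occurs about the weak axis: I_min = h·b³/12 with b = 3.28 in (the shorter side).
I_min = 7.87×3.28³/12 = 23.14 in⁴
At the buckling limit P_cr = P = 3.440×10^4 lb
From P_cr = π²EI/(K·L)²:  L = (1/K)·√(π²EI/P_cr) = (1/0.5)·√(π²×9.96×10^6×23.14/3.440×10^4)
L = 514 in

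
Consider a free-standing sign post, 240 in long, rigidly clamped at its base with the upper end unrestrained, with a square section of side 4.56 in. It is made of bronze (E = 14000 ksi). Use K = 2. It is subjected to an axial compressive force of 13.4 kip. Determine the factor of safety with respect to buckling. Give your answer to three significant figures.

I = a⁴/12 = 4.56⁴/12 = 36.03 in⁴
Effective length L_e = K·L = 2 × 240 = 480.0 in
P_cr = π²EI / L_e² = π² × 14000×10³ × 36.03 / 480.0² = 2.161×10^4 lb
Factor of safety n = P_cr / P = 21.608 / 13.4 = 1.61

n ≈ 1.61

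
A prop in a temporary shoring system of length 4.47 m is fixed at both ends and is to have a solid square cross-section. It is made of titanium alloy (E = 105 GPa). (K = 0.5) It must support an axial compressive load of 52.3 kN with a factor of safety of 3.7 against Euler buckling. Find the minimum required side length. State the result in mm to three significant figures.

Required P_cr = n·P = 3.7 × 52.3 = 193.5 kN
L_e = K·L = 0.5 × 4.47 = 2.235 m
Required I = P_cr·L_e²/(π²E) = 1.935×10^5 × 2.235² / (π² × 1.05×10^11) = 9.328×10^-7 m⁴
I_req = 9.328×10^5 mm⁴
Solid square: I = a⁴/12  ⇒  a = (12I)^(1/4) = (12×9.328×10^5)^(1/4) = 57.8 mm

a ≈ 57.8 mm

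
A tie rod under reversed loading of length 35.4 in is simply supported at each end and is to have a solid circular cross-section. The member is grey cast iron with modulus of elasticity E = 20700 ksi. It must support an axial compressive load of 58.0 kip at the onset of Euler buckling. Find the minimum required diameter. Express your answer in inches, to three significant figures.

d ≈ 1.64 in

L_e = K·L = 1 × 35.4 = 35.40 in
Required I = P_cr·L_e²/(π²E) = 5.800×10^4 × 35.40² / (π² × 2.07×10^7) = 0.3558 in⁴
Solid circle: I = πd⁴/64  ⇒  d = (64I/π)^(1/4) = (64×0.3558/π)^(1/4) = 1.64 in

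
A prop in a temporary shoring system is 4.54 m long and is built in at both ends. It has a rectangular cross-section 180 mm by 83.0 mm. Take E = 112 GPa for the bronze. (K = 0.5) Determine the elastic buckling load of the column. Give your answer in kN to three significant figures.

P_cr ≈ 1840 kN

Buckling occurs about the weak axis: I_min = h·b³/12 with b = 83.0 mm (the shorter side).
I_min = 180×83.0³/12 = 8.577×10^6 mm⁴
I = 8.577×10^6 mm⁴ = 8.577×10^-6 m⁴
Effective length L_e = K·L = 0.5 × 4.54 = 2.270 m
P_cr = π²EI / L_e² = π² × 112×10⁹ × 8.577×10^-6 / 2.270² = 1.840×10^6 N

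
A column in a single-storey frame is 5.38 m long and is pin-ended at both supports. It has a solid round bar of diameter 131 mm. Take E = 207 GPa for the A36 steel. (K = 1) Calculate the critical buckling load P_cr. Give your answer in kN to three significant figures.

P_cr ≈ 1020 kN

I = πd⁴/64 = π×131⁴/64 = 1.446×10^7 mm⁴
I = 1.446×10^7 mm⁴ = 1.446×10^-5 m⁴
Effective length L_e = K·L = 1 × 5.38 = 5.380 m
P_cr = π²EI / L_e² = π² × 207×10⁹ × 1.446×10^-5 / 5.380² = 1.020×10^6 N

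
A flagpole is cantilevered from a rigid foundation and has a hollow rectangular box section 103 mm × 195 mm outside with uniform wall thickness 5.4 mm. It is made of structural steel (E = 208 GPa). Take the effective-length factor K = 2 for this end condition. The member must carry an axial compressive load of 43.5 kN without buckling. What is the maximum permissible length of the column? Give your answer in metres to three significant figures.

L_max ≈ 8.22 m

Inner dimensions: h_i = 195 − 2×5.4 = 184.2 mm, b_i = 103 − 2×5.4 = 92.20 mm
Weak-axis I_min = (h_o·b_o³ − h_i·b_i³)/12 with b_o = 103, b_i = 92.20 mm (shorter outer/inner sides).
I_min = (195×103³ − 184.2×92.20³)/12 = 5.726×10^6 mm⁴
I = 5.726×10^-6 m⁴
At the buckling limit P_cr = P = 4.350×10^4 N
From P_cr = π²EI/(K·L)²:  L = (1/K)·√(π²EI/P_cr) = (1/2)·√(π²×2.08×10^11×5.726×10^-6/4.350×10^4)
L = 8.22 m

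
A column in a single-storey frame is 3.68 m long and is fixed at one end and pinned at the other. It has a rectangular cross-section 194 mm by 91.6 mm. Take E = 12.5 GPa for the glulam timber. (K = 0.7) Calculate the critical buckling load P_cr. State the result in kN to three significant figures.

P_cr ≈ 231 kN

Buckling occurs about the weak axis: I_min = h·b³/12 with b = 91.6 mm (the shorter side).
I_min = 194×91.6³/12 = 1.243×10^7 mm⁴
I = 1.243×10^7 mm⁴ = 1.243×10^-5 m⁴
Effective length L_e = K·L = 0.7 × 3.68 = 2.576 m
P_cr = π²EI / L_e² = π² × 12.5×10⁹ × 1.243×10^-5 / 2.576² = 2.310×10^5 N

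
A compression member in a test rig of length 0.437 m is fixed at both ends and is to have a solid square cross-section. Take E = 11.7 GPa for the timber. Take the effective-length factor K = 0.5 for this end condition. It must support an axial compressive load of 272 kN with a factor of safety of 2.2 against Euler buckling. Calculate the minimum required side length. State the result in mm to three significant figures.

a ≈ 41.5 mm

Required P_cr = n·P = 2.2 × 272 = 598.4 kN
L_e = K·L = 0.5 × 0.437 = 0.2185 m
Required I = P_cr·L_e²/(π²E) = 5.984×10^5 × 0.2185² / (π² × 1.17×10^10) = 2.474×10^-7 m⁴
I_req = 2.474×10^5 mm⁴
Solid square: I = a⁴/12  ⇒  a = (12I)^(1/4) = (12×2.474×10^5)^(1/4) = 41.5 mm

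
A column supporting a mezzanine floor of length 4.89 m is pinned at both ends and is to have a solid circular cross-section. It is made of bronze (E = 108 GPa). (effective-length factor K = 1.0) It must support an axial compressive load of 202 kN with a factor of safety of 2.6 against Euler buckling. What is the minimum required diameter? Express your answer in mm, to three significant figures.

Required P_cr = n·P = 2.6 × 202 = 525.2 kN
L_e = K·L = 1 × 4.89 = 4.890 m
Required I = P_cr·L_e²/(π²E) = 5.252×10^5 × 4.890² / (π² × 1.08×10^11) = 1.178×10^-5 m⁴
I_req = 1.178×10^7 mm⁴
Solid circle: I = πd⁴/64  ⇒  d = (64I/π)^(1/4) = (64×1.178×10^7/π)^(1/4) = 124 mm

d ≈ 124 mm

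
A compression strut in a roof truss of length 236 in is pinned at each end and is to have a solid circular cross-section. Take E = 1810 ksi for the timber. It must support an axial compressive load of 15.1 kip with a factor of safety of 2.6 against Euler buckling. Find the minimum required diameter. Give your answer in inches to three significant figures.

d ≈ 7.07 in

Required P_cr = n·P = 2.6 × 15.1 = 39.26 kip
L_e = K·L = 1 × 236 = 236.0 in
Required I = P_cr·L_e²/(π²E) = 3.926×10^4 × 236.0² / (π² × 1.81×10^6) = 122.4 in⁴
Solid circle: I = πd⁴/64  ⇒  d = (64I/π)^(1/4) = (64×122.4/π)^(1/4) = 7.07 in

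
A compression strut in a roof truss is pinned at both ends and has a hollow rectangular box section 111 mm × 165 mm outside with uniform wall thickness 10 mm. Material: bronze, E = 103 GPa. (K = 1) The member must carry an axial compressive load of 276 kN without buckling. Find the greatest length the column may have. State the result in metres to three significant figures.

L_max ≈ 5.98 m

Inner dimensions: h_i = 165 − 2×10 = 145.0 mm, b_i = 111 − 2×10 = 91.00 mm
Weak-axis I_min = (h_o·b_o³ − h_i·b_i³)/12 with b_o = 111, b_i = 91.00 mm (shorter outer/inner sides).
I_min = (165×111³ − 145.0×91.00³)/12 = 9.699×10^6 mm⁴
I = 9.699×10^-6 m⁴
At the buckling limit P_cr = P = 2.760×10^5 N
From P_cr = π²EI/(K·L)²:  L = (1/K)·√(π²EI/P_cr) = (1/1)·√(π²×1.03×10^11×9.699×10^-6/2.760×10^5)
L = 5.98 m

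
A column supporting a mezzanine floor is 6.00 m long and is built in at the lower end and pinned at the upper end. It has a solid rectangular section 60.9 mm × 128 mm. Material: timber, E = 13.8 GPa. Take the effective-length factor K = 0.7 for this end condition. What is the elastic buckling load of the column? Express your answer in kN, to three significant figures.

Buckling occurs about the weak axis: I_min = h·b³/12 with b = 60.9 mm (the shorter side).
I_min = 128×60.9³/12 = 2.409×10^6 mm⁴
I = 2.409×10^6 mm⁴ = 2.409×10^-6 m⁴
Effective length L_e = K·L = 0.7 × 6.00 = 4.200 m
P_cr = π²EI / L_e² = π² × 13.8×10⁹ × 2.409×10^-6 / 4.200² = 1.860×10^4 N

P_cr ≈ 18.6 kN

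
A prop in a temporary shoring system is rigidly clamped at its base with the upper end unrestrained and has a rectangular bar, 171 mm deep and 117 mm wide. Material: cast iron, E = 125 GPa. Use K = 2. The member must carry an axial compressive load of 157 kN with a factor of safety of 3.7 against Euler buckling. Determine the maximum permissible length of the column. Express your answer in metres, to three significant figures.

L_max ≈ 3.48 m

Buckling occurs about the weak axis: I_min = h·b³/12 with b = 117 mm (the shorter side).
I_min = 171×117³/12 = 2.282×10^7 mm⁴
I = 2.282×10^-5 m⁴
Required critical load P_cr = n·P = 3.7 × 157 = 580.9 kN = 5.809×10^5 N
From P_cr = π²EI/(K·L)²:  L = (1/K)·√(π²EI/P_cr) = (1/2)·√(π²×1.25×10^11×2.282×10^-5/5.809×10^5)
L = 3.48 m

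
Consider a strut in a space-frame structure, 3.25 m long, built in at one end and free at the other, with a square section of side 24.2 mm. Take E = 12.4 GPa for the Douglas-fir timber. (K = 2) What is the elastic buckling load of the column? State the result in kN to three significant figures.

P_cr ≈ 0.0828 kN

I = a⁴/12 = 24.2⁴/12 = 2.858×10^4 mm⁴
I = 2.858×10^4 mm⁴ = 2.858×10^-8 m⁴
Effective length L_e = K·L = 2 × 3.25 = 6.500 m
P_cr = π²EI / L_e² = π² × 12.4×10⁹ × 2.858×10^-8 / 6.500² = 82.79 N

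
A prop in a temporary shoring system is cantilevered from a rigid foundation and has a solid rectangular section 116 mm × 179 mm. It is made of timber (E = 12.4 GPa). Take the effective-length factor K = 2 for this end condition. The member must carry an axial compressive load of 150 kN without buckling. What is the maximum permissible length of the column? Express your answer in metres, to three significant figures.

L_max ≈ 2.18 m

Buckling occurs about the weak axis: I_min = h·b³/12 with b = 116 mm (the shorter side).
I_min = 179×116³/12 = 2.328×10^7 mm⁴
I = 2.328×10^-5 m⁴
At the buckling limit P_cr = P = 1.500×10^5 N
From P_cr = π²EI/(K·L)²:  L = (1/K)·√(π²EI/P_cr) = (1/2)·√(π²×1.24×10^10×2.328×10^-5/1.500×10^5)
L = 2.18 m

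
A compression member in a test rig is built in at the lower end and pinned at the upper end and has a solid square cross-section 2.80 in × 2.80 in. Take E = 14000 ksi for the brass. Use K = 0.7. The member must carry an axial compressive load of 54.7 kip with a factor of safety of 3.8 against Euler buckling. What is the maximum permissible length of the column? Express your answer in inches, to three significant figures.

I = a⁴/12 = 2.80⁴/12 = 5.122 in⁴
Required critical load P_cr = n·P = 3.8 × 54.7 = 207.9 kip = 2.079×10^5 lb
From P_cr = π²EI/(K·L)²:  L = (1/K)·√(π²EI/P_cr) = (1/0.7)·√(π²×1.40×10^7×5.122/2.079×10^5)
L = 83.4 in

L_max ≈ 83.4 in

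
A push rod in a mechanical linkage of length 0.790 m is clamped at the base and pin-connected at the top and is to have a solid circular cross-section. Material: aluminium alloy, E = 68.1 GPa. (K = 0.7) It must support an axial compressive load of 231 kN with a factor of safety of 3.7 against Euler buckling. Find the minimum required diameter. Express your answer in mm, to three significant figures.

Required P_cr = n·P = 3.7 × 231 = 854.7 kN
L_e = K·L = 0.7 × 0.790 = 0.5530 m
Required I = P_cr·L_e²/(π²E) = 8.547×10^5 × 0.5530² / (π² × 6.81×10^10) = 3.889×10^-7 m⁴
I_req = 3.889×10^5 mm⁴
Solid circle: I = πd⁴/64  ⇒  d = (64I/π)^(1/4) = (64×3.889×10^5/π)^(1/4) = 53.1 mm

d ≈ 53.1 mm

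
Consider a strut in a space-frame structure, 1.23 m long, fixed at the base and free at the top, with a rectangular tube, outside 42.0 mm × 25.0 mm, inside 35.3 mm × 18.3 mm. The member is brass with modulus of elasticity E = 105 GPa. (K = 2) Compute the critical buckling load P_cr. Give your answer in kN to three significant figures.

Weak-axis I_min = (h_o·b_o³ − h_i·b_i³)/12 with b_o = 25.0, b_i = 18.30 mm (shorter outer/inner sides).
I_min = (42.0×25.0³ − 35.30×18.30³)/12 = 3.666×10^4 mm⁴
I = 3.666×10^4 mm⁴ = 3.666×10^-8 m⁴
Effective length L_e = K·L = 2 × 1.23 = 2.460 m
P_cr = π²EI / L_e² = π² × 105×10⁹ × 3.666×10^-8 / 2.460² = 6.278×10^3 N

P_cr ≈ 6.28 kN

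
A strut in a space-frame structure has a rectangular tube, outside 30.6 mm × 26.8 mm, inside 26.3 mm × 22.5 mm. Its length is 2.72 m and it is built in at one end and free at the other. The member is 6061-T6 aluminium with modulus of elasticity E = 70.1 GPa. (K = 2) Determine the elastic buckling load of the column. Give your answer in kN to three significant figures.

P_cr ≈ 0.564 kN

Weak-axis I_min = (h_o·b_o³ − h_i·b_i³)/12 with b_o = 26.8, b_i = 22.50 mm (shorter outer/inner sides).
I_min = (30.6×26.8³ − 26.30×22.50³)/12 = 2.412×10^4 mm⁴
I = 2.412×10^4 mm⁴ = 2.412×10^-8 m⁴
Effective length L_e = K·L = 2 × 2.72 = 5.440 m
P_cr = π²EI / L_e² = π² × 70.1×10⁹ × 2.412×10^-8 / 5.440² = 563.9 N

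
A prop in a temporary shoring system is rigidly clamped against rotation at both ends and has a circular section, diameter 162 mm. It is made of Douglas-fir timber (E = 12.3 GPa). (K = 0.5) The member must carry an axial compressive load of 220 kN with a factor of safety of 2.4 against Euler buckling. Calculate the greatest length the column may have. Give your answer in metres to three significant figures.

L_max ≈ 5.58 m

I = πd⁴/64 = π×162⁴/64 = 3.381×10^7 mm⁴
I = 3.381×10^-5 m⁴
Required critical load P_cr = n·P = 2.4 × 220 = 528.0 kN = 5.280×10^5 N
From P_cr = π²EI/(K·L)²:  L = (1/K)·√(π²EI/P_cr) = (1/0.5)·√(π²×1.23×10^10×3.381×10^-5/5.280×10^5)
L = 5.58 m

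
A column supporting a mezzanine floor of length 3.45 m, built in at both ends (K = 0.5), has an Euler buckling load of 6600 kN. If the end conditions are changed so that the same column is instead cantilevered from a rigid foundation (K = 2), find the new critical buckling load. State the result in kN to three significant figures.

P_cr ∝ 1/K², so P_cr,new = P_cr,old × (K_old/K_new)² = 6600 × (0.5/2)²
= 6600 × 0.06250 = 412 kN

P_cr ≈ 412 kN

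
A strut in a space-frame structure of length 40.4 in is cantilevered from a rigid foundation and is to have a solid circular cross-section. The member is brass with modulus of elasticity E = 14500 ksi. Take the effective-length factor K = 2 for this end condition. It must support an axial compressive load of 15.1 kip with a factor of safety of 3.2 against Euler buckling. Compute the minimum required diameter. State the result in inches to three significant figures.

Required P_cr = n·P = 3.2 × 15.1 = 48.32 kip
L_e = K·L = 2 × 40.4 = 80.80 in
Required I = P_cr·L_e²/(π²E) = 4.832×10^4 × 80.80² / (π² × 1.45×10^7) = 2.204 in⁴
Solid circle: I = πd⁴/64  ⇒  d = (64I/π)^(1/4) = (64×2.204/π)^(1/4) = 2.59 in

d ≈ 2.59 in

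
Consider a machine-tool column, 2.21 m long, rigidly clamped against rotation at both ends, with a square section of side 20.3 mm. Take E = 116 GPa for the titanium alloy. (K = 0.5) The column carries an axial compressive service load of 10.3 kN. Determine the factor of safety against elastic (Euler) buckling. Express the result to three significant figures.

I = a⁴/12 = 20.3⁴/12 = 1.415×10^4 mm⁴
I = 1.415×10^4 mm⁴ = 1.415×10^-8 m⁴
Effective length L_e = K·L = 0.5 × 2.21 = 1.105 m
P_cr = π²EI / L_e² = π² × 116×10⁹ × 1.415×10^-8 / 1.105² = 1.327×10^4 N
Factor of safety n = P_cr / P = 13.269 / 10.3 = 1.29

n ≈ 1.29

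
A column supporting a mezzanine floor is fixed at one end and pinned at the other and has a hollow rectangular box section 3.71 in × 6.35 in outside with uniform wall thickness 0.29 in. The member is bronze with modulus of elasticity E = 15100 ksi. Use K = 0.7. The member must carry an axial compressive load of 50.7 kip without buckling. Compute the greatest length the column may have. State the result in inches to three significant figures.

L_max ≈ 271 in

Inner dimensions: h_i = 6.35 − 2×0.29 = 5.770 in, b_i = 3.71 − 2×0.29 = 3.130 in
Weak-axis I_min = (h_o·b_o³ − h_i·b_i³)/12 with b_o = 3.71, b_i = 3.130 in (shorter outer/inner sides).
I_min = (6.35×3.71³ − 5.770×3.130³)/12 = 12.28 in⁴
At the buckling limit P_cr = P = 5.070×10^4 lb
From P_cr = π²EI/(K·L)²:  L = (1/K)·√(π²EI/P_cr) = (1/0.7)·√(π²×1.51×10^7×12.28/5.070×10^4)
L = 271 in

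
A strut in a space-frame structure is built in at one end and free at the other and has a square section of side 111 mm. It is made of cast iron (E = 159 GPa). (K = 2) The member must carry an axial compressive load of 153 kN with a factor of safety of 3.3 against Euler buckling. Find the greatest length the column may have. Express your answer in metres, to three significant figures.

I = a⁴/12 = 111⁴/12 = 1.265×10^7 mm⁴
I = 1.265×10^-5 m⁴
Required critical load P_cr = n·P = 3.3 × 153 = 504.9 kN = 5.049×10^5 N
From P_cr = π²EI/(K·L)²:  L = (1/K)·√(π²EI/P_cr) = (1/2)·√(π²×1.59×10^11×1.265×10^-5/5.049×10^5)
L = 3.14 m

L_max ≈ 3.14 m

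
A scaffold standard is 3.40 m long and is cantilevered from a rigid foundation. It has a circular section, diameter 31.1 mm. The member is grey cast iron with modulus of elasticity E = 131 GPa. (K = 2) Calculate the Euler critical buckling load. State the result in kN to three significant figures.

I = πd⁴/64 = π×31.1⁴/64 = 4.592×10^4 mm⁴
I = 4.592×10^4 mm⁴ = 4.592×10^-8 m⁴
Effective length L_e = K·L = 2 × 3.40 = 6.800 m
P_cr = π²EI / L_e² = π² × 131×10⁹ × 4.592×10^-8 / 6.800² = 1.284×10^3 N

P_cr ≈ 1.28 kN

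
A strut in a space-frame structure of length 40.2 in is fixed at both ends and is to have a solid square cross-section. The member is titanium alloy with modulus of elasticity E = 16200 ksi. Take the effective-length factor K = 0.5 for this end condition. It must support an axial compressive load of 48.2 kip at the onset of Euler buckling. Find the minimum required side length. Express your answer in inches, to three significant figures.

a ≈ 1.10 in

L_e = K·L = 0.5 × 40.2 = 20.10 in
Required I = P_cr·L_e²/(π²E) = 4.820×10^4 × 20.10² / (π² × 1.62×10^7) = 0.1218 in⁴
Solid square: I = a⁴/12  ⇒  a = (12I)^(1/4) = (12×0.1218)^(1/4) = 1.10 in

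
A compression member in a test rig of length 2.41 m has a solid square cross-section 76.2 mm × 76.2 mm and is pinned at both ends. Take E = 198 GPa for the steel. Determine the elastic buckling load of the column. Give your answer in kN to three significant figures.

P_cr ≈ 945 kN

I = a⁴/12 = 76.2⁴/12 = 2.810×10^6 mm⁴
I = 2.810×10^6 mm⁴ = 2.810×10^-6 m⁴
Effective length L_e = K·L = 1 × 2.41 = 2.410 m
P_cr = π²EI / L_e² = π² × 198×10⁹ × 2.810×10^-6 / 2.410² = 9.453×10^5 N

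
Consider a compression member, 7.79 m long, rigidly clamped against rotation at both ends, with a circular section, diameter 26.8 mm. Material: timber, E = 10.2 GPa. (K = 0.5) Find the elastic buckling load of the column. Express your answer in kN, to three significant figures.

P_cr ≈ 0.168 kN

I = πd⁴/64 = π×26.8⁴/64 = 2.532×10^4 mm⁴
I = 2.532×10^4 mm⁴ = 2.532×10^-8 m⁴
Effective length L_e = K·L = 0.5 × 7.79 = 3.895 m
P_cr = π²EI / L_e² = π² × 10.2×10⁹ × 2.532×10^-8 / 3.895² = 168.0 N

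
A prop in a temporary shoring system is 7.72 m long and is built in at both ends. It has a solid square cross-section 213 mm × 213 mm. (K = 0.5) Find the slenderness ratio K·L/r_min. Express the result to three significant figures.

λ ≈ 62.8

I = a⁴/12 = 213⁴/12 = 1.715×10^8 mm⁴
A = 4.537×10^4 mm²;  r_min = √(I/A) = √(1.715×10^8/4.537×10^4) = 61.49 mm
L_e = K·L = 0.5 × 7.72 m = 3.860 m = 3860.0 mm
λ = L_e / r_min = 3860.0 / 61.49 = 62.8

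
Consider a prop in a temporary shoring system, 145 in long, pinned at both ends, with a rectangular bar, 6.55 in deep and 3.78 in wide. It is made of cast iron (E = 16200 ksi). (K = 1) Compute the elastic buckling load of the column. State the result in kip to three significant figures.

P_cr ≈ 224 kip

Buckling occurs about the weak axis: I_min = h·b³/12 with b = 3.78 in (the shorter side).
I_min = 6.55×3.78³/12 = 29.48 in⁴
Effective length L_e = K·L = 1 × 145 = 145.0 in
P_cr = π²EI / L_e² = π² × 16200×10³ × 29.48 / 145.0² = 2.242×10^5 lb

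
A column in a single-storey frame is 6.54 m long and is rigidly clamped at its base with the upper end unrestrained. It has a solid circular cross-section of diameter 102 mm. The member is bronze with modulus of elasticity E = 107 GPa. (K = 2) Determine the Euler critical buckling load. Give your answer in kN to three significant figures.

P_cr ≈ 32.8 kN

I = πd⁴/64 = π×102⁴/64 = 5.313×10^6 mm⁴
I = 5.313×10^6 mm⁴ = 5.313×10^-6 m⁴
Effective length L_e = K·L = 2 × 6.54 = 13.08 m
P_cr = π²EI / L_e² = π² × 107×10⁹ × 5.313×10^-6 / 13.08² = 3.280×10^4 N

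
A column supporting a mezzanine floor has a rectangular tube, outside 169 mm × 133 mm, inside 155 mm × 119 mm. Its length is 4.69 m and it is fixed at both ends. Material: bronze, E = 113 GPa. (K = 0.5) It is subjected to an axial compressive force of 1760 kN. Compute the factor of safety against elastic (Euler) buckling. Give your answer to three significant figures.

n ≈ 1.31

Weak-axis I_min = (h_o·b_o³ − h_i·b_i³)/12 with b_o = 133, b_i = 119.0 mm (shorter outer/inner sides).
I_min = (169×133³ − 155.0×119.0³)/12 = 1.137×10^7 mm⁴
I = 1.137×10^7 mm⁴ = 1.137×10^-5 m⁴
Effective length L_e = K·L = 0.5 × 4.69 = 2.345 m
P_cr = π²EI / L_e² = π² × 113×10⁹ × 1.137×10^-5 / 2.345² = 2.305×10^6 N
Factor of safety n = P_cr / P = 2305.2 / 1760 = 1.31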